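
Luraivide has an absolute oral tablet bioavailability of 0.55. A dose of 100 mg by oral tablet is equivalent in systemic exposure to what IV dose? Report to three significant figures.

Systemic exposure from an extravascular dose = F × D_ev, so the equivalent IV dose is F × D_ev.
D_iv = F × D_ev = 0.55 × 100 = 55 mg

D_iv = 55.0 mg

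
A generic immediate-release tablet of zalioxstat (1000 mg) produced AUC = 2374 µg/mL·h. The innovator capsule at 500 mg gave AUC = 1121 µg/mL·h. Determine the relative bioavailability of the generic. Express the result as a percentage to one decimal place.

F_rel = (AUC_test/D_test) / (AUC_ref/D_ref)
      = (2374/1000) / (1121/500)
      = 2.374 / 2.242 = 1.0589 = 105.89%

F_rel = 105.9%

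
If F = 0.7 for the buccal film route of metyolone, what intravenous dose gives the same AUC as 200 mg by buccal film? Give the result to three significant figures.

D_iv = 140 mg

Systemic exposure from an extravascular dose = F × D_ev, so the equivalent IV dose is F × D_ev.
D_iv = F × D_ev = 0.7 × 200 = 140 mg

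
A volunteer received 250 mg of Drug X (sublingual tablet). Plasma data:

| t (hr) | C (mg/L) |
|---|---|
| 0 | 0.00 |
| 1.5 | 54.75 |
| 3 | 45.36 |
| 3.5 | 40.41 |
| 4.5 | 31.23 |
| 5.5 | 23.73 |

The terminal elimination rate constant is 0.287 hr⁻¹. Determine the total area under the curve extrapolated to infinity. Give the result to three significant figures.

AUC = 284 mg/L·hr

Trapezoidal AUC_0→5.5:
  [0→1.5]: (0.00+54.75)/2 × 1.5 = 41.0625
  [1.5→3]: (54.75+45.36)/2 × 1.5 = 75.0825
  [3→3.5]: (45.36+40.41)/2 × 0.5 = 21.4425
  [3.5→4.5]: (40.41+31.23)/2 × 1 = 35.82
  [4.5→5.5]: (31.23+23.73)/2 × 1 = 27.48
  Sum = 200.8875 mg/L·hr
Extrapolated tail: C_last / k_e = 23.73 / 0.287 = 82.683
AUC_0→∞ = 200.8875 + 82.683 = 283.5705 mg/L·hr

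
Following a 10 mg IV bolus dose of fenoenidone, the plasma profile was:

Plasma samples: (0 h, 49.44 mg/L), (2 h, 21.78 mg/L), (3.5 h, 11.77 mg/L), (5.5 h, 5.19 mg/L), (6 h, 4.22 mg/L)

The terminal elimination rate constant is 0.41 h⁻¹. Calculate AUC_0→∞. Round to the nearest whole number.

Trapezoidal AUC_0→6:
  [0→2]: (49.44+21.78)/2 × 2 = 71.22
  [2→3.5]: (21.78+11.77)/2 × 1.5 = 25.1625
  [3.5→5.5]: (11.77+5.19)/2 × 2 = 16.96
  [5.5→6]: (5.19+4.22)/2 × 0.5 = 2.3525
  Sum = 115.695 mg/L·h
Extrapolated tail: C_last / k_e = 4.22 / 0.41 = 10.293
AUC_0→∞ = 115.695 + 10.293 = 125.988 mg/L·h

AUC = 126 mg/L·h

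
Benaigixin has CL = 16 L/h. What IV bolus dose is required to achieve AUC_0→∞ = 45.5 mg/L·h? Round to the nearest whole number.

Dose_iv = CL × AUC_0→∞
     = 16 × 45.5 = 728 mg

Dose = 728 mg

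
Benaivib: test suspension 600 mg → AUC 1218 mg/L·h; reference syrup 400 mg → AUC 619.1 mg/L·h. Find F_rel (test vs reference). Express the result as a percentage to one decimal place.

F_rel = 131.2%

F_rel = (AUC_test/D_test) / (AUC_ref/D_ref)
      = (1218/600) / (619.1/400)
      = 2.03 / 1.54775 = 1.3116 = 131.16%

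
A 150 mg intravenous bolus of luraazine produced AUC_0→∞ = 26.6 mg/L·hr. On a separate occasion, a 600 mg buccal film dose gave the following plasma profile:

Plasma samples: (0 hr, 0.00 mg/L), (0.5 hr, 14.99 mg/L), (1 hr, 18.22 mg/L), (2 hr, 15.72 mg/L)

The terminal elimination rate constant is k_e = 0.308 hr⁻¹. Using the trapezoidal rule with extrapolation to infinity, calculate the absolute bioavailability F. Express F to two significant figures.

Trapezoidal AUC_0→2 (buccal film):
  [0→0.5]: (0.00+14.99)/2 × 0.5 = 3.7475
  [0.5→1]: (14.99+18.22)/2 × 0.5 = 8.3025
  [1→2]: (18.22+15.72)/2 × 1 = 16.97
  Sum = 29.02 mg/L·hr
Tail: C_last/k_e = 15.72/0.308 = 51.039
AUC_0→∞ (buccal film) = 29.02 + 51.039 = 80.059 mg/L·hr
F = (AUC_ev/D_ev)/(AUC_iv/D_iv) = (80.059/600)/(26.6/150) = 0.133432/0.177333 = 0.7524

F = 0.75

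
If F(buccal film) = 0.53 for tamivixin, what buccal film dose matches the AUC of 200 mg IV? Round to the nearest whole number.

D_buccal = 377 mg

For equal systemic exposure: F × D_ev = D_iv
D_ev = D_iv / F = 200 / 0.53 = 377.358 mg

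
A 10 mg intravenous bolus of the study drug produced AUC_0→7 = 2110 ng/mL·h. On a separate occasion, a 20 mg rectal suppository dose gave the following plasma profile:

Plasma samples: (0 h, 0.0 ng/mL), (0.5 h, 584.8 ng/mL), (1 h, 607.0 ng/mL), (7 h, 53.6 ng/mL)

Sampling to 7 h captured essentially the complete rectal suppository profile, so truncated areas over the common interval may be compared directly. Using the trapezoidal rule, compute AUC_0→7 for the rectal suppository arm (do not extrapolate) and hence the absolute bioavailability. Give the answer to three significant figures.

F = 0.575

Trapezoidal AUC_0→7 (rectal suppository):
  [0→0.5]: (0.0+584.8)/2 × 0.5 = 146.2
  [0.5→1]: (584.8+607.0)/2 × 0.5 = 297.95
  [1→7]: (607.0+53.6)/2 × 6 = 1981.8
  Sum = 2425.95 ng/mL·h
F = (AUC_ev/D_ev)/(AUC_iv/D_iv) = (2425.95/20)/(2110/10) = 121.2975/211 = 0.5749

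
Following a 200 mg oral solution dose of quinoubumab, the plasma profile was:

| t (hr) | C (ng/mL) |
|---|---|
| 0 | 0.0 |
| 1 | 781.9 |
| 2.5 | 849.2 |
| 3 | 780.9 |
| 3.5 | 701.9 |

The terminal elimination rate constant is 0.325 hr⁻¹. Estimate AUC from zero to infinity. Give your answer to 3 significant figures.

Trapezoidal AUC_0→3.5:
  [0→1]: (0.0+781.9)/2 × 1 = 390.95
  [1→2.5]: (781.9+849.2)/2 × 1.5 = 1223.325
  [2.5→3]: (849.2+780.9)/2 × 0.5 = 407.525
  [3→3.5]: (780.9+701.9)/2 × 0.5 = 370.7
  Sum = 2392.5 ng/mL·hr
Extrapolated tail: C_last / k_e = 701.9 / 0.325 = 2159.692
AUC_0→∞ = 2392.5 + 2159.692 = 4552.192 ng/mL·hr

AUC = 4550 ng/mL·hr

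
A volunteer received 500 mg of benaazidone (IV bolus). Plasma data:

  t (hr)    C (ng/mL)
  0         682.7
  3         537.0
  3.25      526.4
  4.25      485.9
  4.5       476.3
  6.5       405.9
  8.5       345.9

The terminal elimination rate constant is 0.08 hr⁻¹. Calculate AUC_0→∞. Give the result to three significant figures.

AUC = 8550 ng/mL·hr

Trapezoidal AUC_0→8.5:
  [0→3]: (682.7+537.0)/2 × 3 = 1829.55
  [3→3.25]: (537.0+526.4)/2 × 0.25 = 132.925
  [3.25→4.25]: (526.4+485.9)/2 × 1 = 506.15
  [4.25→4.5]: (485.9+476.3)/2 × 0.25 = 120.275
  [4.5→6.5]: (476.3+405.9)/2 × 2 = 882.2
  [6.5→8.5]: (405.9+345.9)/2 × 2 = 751.8
  Sum = 4222.9 ng/mL·hr
Extrapolated tail: C_last / k_e = 345.9 / 0.08 = 4323.750
AUC_0→∞ = 4222.9 + 4323.750 = 8546.65 ng/mL·hr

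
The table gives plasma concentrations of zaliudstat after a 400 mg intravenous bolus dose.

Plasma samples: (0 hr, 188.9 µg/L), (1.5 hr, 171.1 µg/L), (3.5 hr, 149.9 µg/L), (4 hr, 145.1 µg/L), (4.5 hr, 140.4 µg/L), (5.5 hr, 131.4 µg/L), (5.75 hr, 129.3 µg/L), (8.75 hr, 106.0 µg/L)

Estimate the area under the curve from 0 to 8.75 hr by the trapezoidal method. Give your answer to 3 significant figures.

AUC = 1260 µg/L·hr

Trapezoidal AUC_0→8.75:
  [0→1.5]: (188.9+171.1)/2 × 1.5 = 270.0
  [1.5→3.5]: (171.1+149.9)/2 × 2 = 321.0
  [3.5→4]: (149.9+145.1)/2 × 0.5 = 73.75
  [4→4.5]: (145.1+140.4)/2 × 0.5 = 71.375
  [4.5→5.5]: (140.4+131.4)/2 × 1 = 135.9
  [5.5→5.75]: (131.4+129.3)/2 × 0.25 = 32.5875
  [5.75→8.75]: (129.3+106.0)/2 × 3 = 352.95
  Sum = 1257.5625 µg/L·hr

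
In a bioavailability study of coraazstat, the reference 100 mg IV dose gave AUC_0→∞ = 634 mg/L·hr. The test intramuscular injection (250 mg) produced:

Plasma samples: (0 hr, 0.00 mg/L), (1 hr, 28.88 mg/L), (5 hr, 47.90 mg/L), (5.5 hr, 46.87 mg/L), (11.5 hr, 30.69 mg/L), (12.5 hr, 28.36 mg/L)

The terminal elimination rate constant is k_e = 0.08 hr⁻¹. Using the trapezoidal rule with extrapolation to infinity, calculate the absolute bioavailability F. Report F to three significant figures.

F = 0.510

Trapezoidal AUC_0→12.5 (intramuscular injection):
  [0→1]: (0.00+28.88)/2 × 1 = 14.44
  [1→5]: (28.88+47.90)/2 × 4 = 153.56
  [5→5.5]: (47.90+46.87)/2 × 0.5 = 23.6925
  [5.5→11.5]: (46.87+30.69)/2 × 6 = 232.68
  [11.5→12.5]: (30.69+28.36)/2 × 1 = 29.525
  Sum = 453.8975 mg/L·hr
Tail: C_last/k_e = 28.36/0.08 = 354.500
AUC_0→∞ (intramuscular injection) = 453.8975 + 354.500 = 808.3975 mg/L·hr
F = (AUC_ev/D_ev)/(AUC_iv/D_iv) = (808.3975/250)/(634/100) = 3.23359/6.34 = 0.5100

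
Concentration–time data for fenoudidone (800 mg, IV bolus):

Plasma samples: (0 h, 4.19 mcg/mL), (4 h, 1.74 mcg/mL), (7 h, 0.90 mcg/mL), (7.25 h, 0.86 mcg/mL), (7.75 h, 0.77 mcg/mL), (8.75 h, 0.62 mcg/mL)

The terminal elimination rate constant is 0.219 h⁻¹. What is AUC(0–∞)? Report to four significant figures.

AUC = 19.97 mcg/mL·h

Trapezoidal AUC_0→8.75:
  [0→4]: (4.19+1.74)/2 × 4 = 11.86
  [4→7]: (1.74+0.90)/2 × 3 = 3.96
  [7→7.25]: (0.90+0.86)/2 × 0.25 = 0.22
  [7.25→7.75]: (0.86+0.77)/2 × 0.5 = 0.4075
  [7.75→8.75]: (0.77+0.62)/2 × 1 = 0.695
  Sum = 17.1425 mcg/mL·h
Extrapolated tail: C_last / k_e = 0.62 / 0.219 = 2.831
AUC_0→∞ = 17.1425 + 2.831 = 19.9735 mcg/mL·h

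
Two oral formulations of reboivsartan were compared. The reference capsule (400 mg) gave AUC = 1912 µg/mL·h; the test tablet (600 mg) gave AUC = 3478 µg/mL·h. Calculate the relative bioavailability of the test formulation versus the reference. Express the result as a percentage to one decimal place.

F_rel = (AUC_test/D_test) / (AUC_ref/D_ref)
      = (3478/600) / (1912/400)
      = 5.79667 / 4.78 = 1.2127 = 121.27%

F_rel = 121.3%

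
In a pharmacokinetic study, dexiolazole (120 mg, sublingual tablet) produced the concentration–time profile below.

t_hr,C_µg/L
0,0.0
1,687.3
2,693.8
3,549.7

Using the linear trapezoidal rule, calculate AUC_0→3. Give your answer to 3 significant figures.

AUC = 1660 µg/L·hr

Trapezoidal AUC_0→3:
  [0→1]: (0.0+687.3)/2 × 1 = 343.65
  [1→2]: (687.3+693.8)/2 × 1 = 690.55
  [2→3]: (693.8+549.7)/2 × 1 = 621.75
  Sum = 1655.95 µg/L·hr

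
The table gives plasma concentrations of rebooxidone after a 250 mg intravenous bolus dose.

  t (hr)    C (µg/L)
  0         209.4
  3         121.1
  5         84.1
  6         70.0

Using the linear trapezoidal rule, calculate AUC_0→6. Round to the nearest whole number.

AUC = 778 µg/L·hr

Trapezoidal AUC_0→6:
  [0→3]: (209.4+121.1)/2 × 3 = 495.75
  [3→5]: (121.1+84.1)/2 × 2 = 205.2
  [5→6]: (84.1+70.0)/2 × 1 = 77.05
  Sum = 778.0 µg/L·hr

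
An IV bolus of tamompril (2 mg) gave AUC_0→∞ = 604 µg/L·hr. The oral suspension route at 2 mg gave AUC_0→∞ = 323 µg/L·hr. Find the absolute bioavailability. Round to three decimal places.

F = (AUC_ev / D_ev) / (AUC_iv / D_iv)
  = (323/2) / (604/2)
  = 161.5 / 302 = 0.5348

F = 0.535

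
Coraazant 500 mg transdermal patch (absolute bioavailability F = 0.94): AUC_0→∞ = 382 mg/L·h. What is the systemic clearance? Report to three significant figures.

CL = F × Dose / AUC_0→∞
   = 0.94 × 500 / 382 = 1.23037 L/h

CL = 1.23 L/h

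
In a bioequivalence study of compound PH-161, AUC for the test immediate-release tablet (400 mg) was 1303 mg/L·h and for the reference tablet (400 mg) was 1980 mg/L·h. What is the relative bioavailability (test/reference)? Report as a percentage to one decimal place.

F_rel = 65.8%

F_rel = (AUC_test/D_test) / (AUC_ref/D_ref)
      = (1303/400) / (1980/400)
      = 3.2575 / 4.95 = 0.6581 = 65.81%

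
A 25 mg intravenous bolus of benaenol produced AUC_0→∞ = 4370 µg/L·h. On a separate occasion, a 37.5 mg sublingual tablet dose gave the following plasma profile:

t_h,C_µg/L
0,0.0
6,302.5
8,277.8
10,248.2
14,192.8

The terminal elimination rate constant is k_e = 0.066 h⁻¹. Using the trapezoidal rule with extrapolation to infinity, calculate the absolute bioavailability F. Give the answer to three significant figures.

F = 0.887

Trapezoidal AUC_0→14 (sublingual tablet):
  [0→6]: (0.0+302.5)/2 × 6 = 907.5
  [6→8]: (302.5+277.8)/2 × 2 = 580.3
  [8→10]: (277.8+248.2)/2 × 2 = 526.0
  [10→14]: (248.2+192.8)/2 × 4 = 882.0
  Sum = 2895.8 µg/L·h
Tail: C_last/k_e = 192.8/0.066 = 2921.212
AUC_0→∞ (sublingual tablet) = 2895.8 + 2921.212 = 5817.012 µg/L·h
F = (AUC_ev/D_ev)/(AUC_iv/D_iv) = (5817.012/37.5)/(4370/25) = 155.12032/174.8 = 0.8874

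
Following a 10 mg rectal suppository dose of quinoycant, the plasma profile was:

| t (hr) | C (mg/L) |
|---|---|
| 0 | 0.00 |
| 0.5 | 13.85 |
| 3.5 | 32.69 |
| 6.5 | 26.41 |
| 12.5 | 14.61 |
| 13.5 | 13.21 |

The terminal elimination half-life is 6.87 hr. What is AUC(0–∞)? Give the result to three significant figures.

AUC = 430 mg/L·hr

Trapezoidal AUC_0→13.5:
  [0→0.5]: (0.00+13.85)/2 × 0.5 = 3.4625
  [0.5→3.5]: (13.85+32.69)/2 × 3 = 69.81
  [3.5→6.5]: (32.69+26.41)/2 × 3 = 88.65
  [6.5→12.5]: (26.41+14.61)/2 × 6 = 123.06
  [12.5→13.5]: (14.61+13.21)/2 × 1 = 13.91
  Sum = 298.8925 mg/L·hr
k_e = ln2 / t½ = 0.693147 / 6.87 = 0.1009 hr^-1
Extrapolated tail: C_last / k_e = 13.21 / 0.1009 = 130.922
AUC_0→∞ = 298.8925 + 130.922 = 429.8145 mg/L·hr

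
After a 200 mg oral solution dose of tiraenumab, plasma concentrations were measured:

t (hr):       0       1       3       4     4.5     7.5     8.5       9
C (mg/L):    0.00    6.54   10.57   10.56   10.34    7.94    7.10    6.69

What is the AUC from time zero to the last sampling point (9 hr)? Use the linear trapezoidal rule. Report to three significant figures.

AUC = 74.6 mg/L·hr

Trapezoidal AUC_0→9:
  [0→1]: (0.00+6.54)/2 × 1 = 3.27
  [1→3]: (6.54+10.57)/2 × 2 = 17.11
  [3→4]: (10.57+10.56)/2 × 1 = 10.565
  [4→4.5]: (10.56+10.34)/2 × 0.5 = 5.225
  [4.5→7.5]: (10.34+7.94)/2 × 3 = 27.42
  [7.5→8.5]: (7.94+7.10)/2 × 1 = 7.52
  [8.5→9]: (7.10+6.69)/2 × 0.5 = 3.4475
  Sum = 74.5575 mg/L·hr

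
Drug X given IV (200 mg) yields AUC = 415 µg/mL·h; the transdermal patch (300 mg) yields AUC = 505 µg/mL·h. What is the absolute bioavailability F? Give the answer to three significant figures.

F = (AUC_ev / D_ev) / (AUC_iv / D_iv)
  = (505/300) / (415/200)
  = 1.68333 / 2.075 = 0.8112

F = 0.811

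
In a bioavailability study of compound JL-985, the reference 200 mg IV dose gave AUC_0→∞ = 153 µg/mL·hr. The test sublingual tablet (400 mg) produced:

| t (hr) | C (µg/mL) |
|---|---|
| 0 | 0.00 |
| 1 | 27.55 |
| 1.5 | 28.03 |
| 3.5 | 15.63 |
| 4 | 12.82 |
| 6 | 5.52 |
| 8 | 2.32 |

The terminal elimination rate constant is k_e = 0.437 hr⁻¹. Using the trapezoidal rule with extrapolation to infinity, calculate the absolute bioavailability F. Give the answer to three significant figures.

F = 0.359

Trapezoidal AUC_0→8 (sublingual tablet):
  [0→1]: (0.00+27.55)/2 × 1 = 13.775
  [1→1.5]: (27.55+28.03)/2 × 0.5 = 13.895
  [1.5→3.5]: (28.03+15.63)/2 × 2 = 43.66
  [3.5→4]: (15.63+12.82)/2 × 0.5 = 7.1125
  [4→6]: (12.82+5.52)/2 × 2 = 18.34
  [6→8]: (5.52+2.32)/2 × 2 = 7.84
  Sum = 104.6225 µg/mL·hr
Tail: C_last/k_e = 2.32/0.437 = 5.309
AUC_0→∞ (sublingual tablet) = 104.6225 + 5.309 = 109.9315 µg/mL·hr
F = (AUC_ev/D_ev)/(AUC_iv/D_iv) = (109.9315/400)/(153/200) = 0.27482875/0.765 = 0.3593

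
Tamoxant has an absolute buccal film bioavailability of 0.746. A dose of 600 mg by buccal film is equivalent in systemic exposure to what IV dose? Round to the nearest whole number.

Systemic exposure from an extravascular dose = F × D_ev, so the equivalent IV dose is F × D_ev.
D_iv = F × D_ev = 0.746 × 600 = 447.6 mg

D_iv = 448 mg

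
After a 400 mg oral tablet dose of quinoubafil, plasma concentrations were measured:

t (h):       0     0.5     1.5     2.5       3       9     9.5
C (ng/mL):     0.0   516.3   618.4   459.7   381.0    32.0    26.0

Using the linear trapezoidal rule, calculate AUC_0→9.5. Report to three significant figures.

AUC = 2700 ng/mL·h

Trapezoidal AUC_0→9.5:
  [0→0.5]: (0.0+516.3)/2 × 0.5 = 129.075
  [0.5→1.5]: (516.3+618.4)/2 × 1 = 567.35
  [1.5→2.5]: (618.4+459.7)/2 × 1 = 539.05
  [2.5→3]: (459.7+381.0)/2 × 0.5 = 210.175
  [3→9]: (381.0+32.0)/2 × 6 = 1239.0
  [9→9.5]: (32.0+26.0)/2 × 0.5 = 14.5
  Sum = 2699.15 ng/mL·h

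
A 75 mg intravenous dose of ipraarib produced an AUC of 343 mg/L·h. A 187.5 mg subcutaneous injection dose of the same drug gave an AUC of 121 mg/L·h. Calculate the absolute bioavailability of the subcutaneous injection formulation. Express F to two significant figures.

F = 0.14

F = (AUC_ev / D_ev) / (AUC_iv / D_iv)
  = (121/187.5) / (343/75)
  = 0.645333 / 4.57333 = 0.1411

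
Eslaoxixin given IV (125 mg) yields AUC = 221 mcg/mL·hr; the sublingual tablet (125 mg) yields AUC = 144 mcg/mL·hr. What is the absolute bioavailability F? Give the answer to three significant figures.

F = (AUC_ev / D_ev) / (AUC_iv / D_iv)
  = (144/125) / (221/125)
  = 1.152 / 1.768 = 0.6516

F = 0.652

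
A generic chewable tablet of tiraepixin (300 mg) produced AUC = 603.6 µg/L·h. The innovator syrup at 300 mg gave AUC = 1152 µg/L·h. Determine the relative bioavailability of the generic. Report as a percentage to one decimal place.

F_rel = (AUC_test/D_test) / (AUC_ref/D_ref)
      = (603.6/300) / (1152/300)
      = 2.012 / 3.84 = 0.5240 = 52.40%

F_rel = 52.4%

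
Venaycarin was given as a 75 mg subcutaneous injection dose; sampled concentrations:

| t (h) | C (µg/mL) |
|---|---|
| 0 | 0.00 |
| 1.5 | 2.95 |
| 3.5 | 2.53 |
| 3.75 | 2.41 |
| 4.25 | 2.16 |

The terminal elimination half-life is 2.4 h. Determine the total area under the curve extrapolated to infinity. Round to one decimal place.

AUC = 16.9 µg/mL·h

Trapezoidal AUC_0→4.25:
  [0→1.5]: (0.00+2.95)/2 × 1.5 = 2.2125
  [1.5→3.5]: (2.95+2.53)/2 × 2 = 5.48
  [3.5→3.75]: (2.53+2.41)/2 × 0.25 = 0.6175
  [3.75→4.25]: (2.41+2.16)/2 × 0.5 = 1.1425
  Sum = 9.4525 µg/mL·h
k_e = ln2 / t½ = 0.693147 / 2.4 = 0.2888 h^-1
Extrapolated tail: C_last / k_e = 2.16 / 0.2888 = 7.479
AUC_0→∞ = 9.4525 + 7.479 = 16.9315 µg/mL·h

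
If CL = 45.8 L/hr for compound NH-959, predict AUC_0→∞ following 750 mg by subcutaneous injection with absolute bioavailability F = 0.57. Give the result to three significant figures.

AUC_0→∞ = F × Dose / CL
        = 0.57 × 750 / 45.8 = 9.33406 mg/L·hr

AUC = 9.33 mg/L·hr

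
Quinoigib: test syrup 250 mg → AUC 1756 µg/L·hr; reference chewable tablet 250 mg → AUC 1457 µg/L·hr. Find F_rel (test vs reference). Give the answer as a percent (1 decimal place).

F_rel = 120.5%

F_rel = (AUC_test/D_test) / (AUC_ref/D_ref)
      = (1756/250) / (1457/250)
      = 7.024 / 5.828 = 1.2052 = 120.52%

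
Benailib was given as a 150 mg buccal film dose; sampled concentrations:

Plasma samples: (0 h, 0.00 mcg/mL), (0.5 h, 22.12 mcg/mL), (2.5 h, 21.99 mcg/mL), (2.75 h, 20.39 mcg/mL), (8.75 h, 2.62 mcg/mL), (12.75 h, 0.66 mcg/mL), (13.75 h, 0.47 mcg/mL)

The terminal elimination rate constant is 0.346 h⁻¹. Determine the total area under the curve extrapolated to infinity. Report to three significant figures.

Trapezoidal AUC_0→13.75:
  [0→0.5]: (0.00+22.12)/2 × 0.5 = 5.53
  [0.5→2.5]: (22.12+21.99)/2 × 2 = 44.11
  [2.5→2.75]: (21.99+20.39)/2 × 0.25 = 5.2975
  [2.75→8.75]: (20.39+2.62)/2 × 6 = 69.03
  [8.75→12.75]: (2.62+0.66)/2 × 4 = 6.56
  [12.75→13.75]: (0.66+0.47)/2 × 1 = 0.565
  Sum = 131.0925 mcg/mL·h
Extrapolated tail: C_last / k_e = 0.47 / 0.346 = 1.358
AUC_0→∞ = 131.0925 + 1.358 = 132.4505 mcg/mL·h

AUC = 132 mcg/mL·h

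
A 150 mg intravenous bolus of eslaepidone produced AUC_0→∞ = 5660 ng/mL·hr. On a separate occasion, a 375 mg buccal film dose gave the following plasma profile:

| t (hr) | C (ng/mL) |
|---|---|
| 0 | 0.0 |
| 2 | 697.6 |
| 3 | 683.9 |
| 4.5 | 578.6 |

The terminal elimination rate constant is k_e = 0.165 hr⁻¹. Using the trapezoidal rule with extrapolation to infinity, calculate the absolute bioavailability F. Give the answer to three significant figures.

Trapezoidal AUC_0→4.5 (buccal film):
  [0→2]: (0.0+697.6)/2 × 2 = 697.6
  [2→3]: (697.6+683.9)/2 × 1 = 690.75
  [3→4.5]: (683.9+578.6)/2 × 1.5 = 946.875
  Sum = 2335.225 ng/mL·hr
Tail: C_last/k_e = 578.6/0.165 = 3506.667
AUC_0→∞ (buccal film) = 2335.225 + 3506.667 = 5841.892 ng/mL·hr
F = (AUC_ev/D_ev)/(AUC_iv/D_iv) = (5841.892/375)/(5660/150) = 15.5784/37.7333 = 0.4129

F = 0.413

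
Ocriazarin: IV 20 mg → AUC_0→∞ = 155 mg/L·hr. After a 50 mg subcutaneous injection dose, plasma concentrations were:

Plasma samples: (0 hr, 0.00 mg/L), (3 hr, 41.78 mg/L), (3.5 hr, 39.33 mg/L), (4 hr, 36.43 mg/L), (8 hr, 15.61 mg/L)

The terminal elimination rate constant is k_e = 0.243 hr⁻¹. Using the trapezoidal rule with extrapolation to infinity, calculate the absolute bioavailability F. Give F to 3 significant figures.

F = 0.697

Trapezoidal AUC_0→8 (subcutaneous injection):
  [0→3]: (0.00+41.78)/2 × 3 = 62.67
  [3→3.5]: (41.78+39.33)/2 × 0.5 = 20.2775
  [3.5→4]: (39.33+36.43)/2 × 0.5 = 18.94
  [4→8]: (36.43+15.61)/2 × 4 = 104.08
  Sum = 205.9675 mg/L·hr
Tail: C_last/k_e = 15.61/0.243 = 64.239
AUC_0→∞ (subcutaneous injection) = 205.9675 + 64.239 = 270.2065 mg/L·hr
F = (AUC_ev/D_ev)/(AUC_iv/D_iv) = (270.2065/50)/(155/20) = 5.40413/7.75 = 0.6973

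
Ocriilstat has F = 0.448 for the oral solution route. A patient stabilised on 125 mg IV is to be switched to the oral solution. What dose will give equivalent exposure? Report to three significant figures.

D_oral = 279 mg

For equal systemic exposure: F × D_ev = D_iv
D_ev = D_iv / F = 125 / 0.448 = 279.018 mg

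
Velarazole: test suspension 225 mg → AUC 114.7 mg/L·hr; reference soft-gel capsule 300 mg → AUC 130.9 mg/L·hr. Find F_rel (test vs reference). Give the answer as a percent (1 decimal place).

F_rel = (AUC_test/D_test) / (AUC_ref/D_ref)
      = (114.7/225) / (130.9/300)
      = 0.509778 / 0.436333 = 1.1683 = 116.83%

F_rel = 116.8%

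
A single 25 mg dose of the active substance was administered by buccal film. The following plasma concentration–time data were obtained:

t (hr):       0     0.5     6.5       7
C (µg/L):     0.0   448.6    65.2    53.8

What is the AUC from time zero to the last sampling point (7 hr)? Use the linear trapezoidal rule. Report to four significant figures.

AUC = 1683 µg/L·hr

Trapezoidal AUC_0→7:
  [0→0.5]: (0.0+448.6)/2 × 0.5 = 112.15
  [0.5→6.5]: (448.6+65.2)/2 × 6 = 1541.4
  [6.5→7]: (65.2+53.8)/2 × 0.5 = 29.75
  Sum = 1683.3 µg/L·hr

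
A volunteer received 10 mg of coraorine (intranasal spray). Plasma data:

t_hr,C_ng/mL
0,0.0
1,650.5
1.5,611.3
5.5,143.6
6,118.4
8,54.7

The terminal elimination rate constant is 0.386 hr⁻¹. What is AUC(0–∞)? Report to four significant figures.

AUC = 2531 ng/mL·hr

Trapezoidal AUC_0→8:
  [0→1]: (0.0+650.5)/2 × 1 = 325.25
  [1→1.5]: (650.5+611.3)/2 × 0.5 = 315.45
  [1.5→5.5]: (611.3+143.6)/2 × 4 = 1509.8
  [5.5→6]: (143.6+118.4)/2 × 0.5 = 65.5
  [6→8]: (118.4+54.7)/2 × 2 = 173.1
  Sum = 2389.1 ng/mL·hr
Extrapolated tail: C_last / k_e = 54.7 / 0.386 = 141.710
AUC_0→∞ = 2389.1 + 141.710 = 2530.81 ng/mL·hr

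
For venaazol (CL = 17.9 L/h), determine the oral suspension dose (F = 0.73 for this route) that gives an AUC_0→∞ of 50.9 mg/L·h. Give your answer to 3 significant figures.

Dose = 1250 mg

Dose = CL × AUC_0→∞ / F
     = 17.9 × 50.9 / 0.73 = 1248.1 mg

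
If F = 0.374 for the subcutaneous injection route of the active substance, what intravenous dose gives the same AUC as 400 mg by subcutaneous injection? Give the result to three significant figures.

Systemic exposure from an extravascular dose = F × D_ev, so the equivalent IV dose is F × D_ev.
D_iv = F × D_ev = 0.374 × 400 = 149.6 mg

D_iv = 150 mg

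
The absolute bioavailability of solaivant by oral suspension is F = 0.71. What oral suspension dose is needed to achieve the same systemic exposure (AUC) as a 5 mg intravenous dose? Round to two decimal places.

D_oral = 7.04 mg

For equal systemic exposure: F × D_ev = D_iv
D_ev = D_iv / F = 5 / 0.71 = 7.04225 mg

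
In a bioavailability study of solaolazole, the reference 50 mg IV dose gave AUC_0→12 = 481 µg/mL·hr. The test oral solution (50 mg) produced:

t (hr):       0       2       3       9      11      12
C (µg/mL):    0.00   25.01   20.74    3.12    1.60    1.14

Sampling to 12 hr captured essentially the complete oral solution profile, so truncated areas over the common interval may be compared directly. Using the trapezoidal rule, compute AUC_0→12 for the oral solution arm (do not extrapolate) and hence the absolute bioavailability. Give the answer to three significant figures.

F = 0.261

Trapezoidal AUC_0→12 (oral solution):
  [0→2]: (0.00+25.01)/2 × 2 = 25.01
  [2→3]: (25.01+20.74)/2 × 1 = 22.875
  [3→9]: (20.74+3.12)/2 × 6 = 71.58
  [9→11]: (3.12+1.60)/2 × 2 = 4.72
  [11→12]: (1.60+1.14)/2 × 1 = 1.37
  Sum = 125.555 µg/mL·hr
F = (AUC_ev/D_ev)/(AUC_iv/D_iv) = (125.555/50)/(481/50) = 2.5111/9.62 = 0.2610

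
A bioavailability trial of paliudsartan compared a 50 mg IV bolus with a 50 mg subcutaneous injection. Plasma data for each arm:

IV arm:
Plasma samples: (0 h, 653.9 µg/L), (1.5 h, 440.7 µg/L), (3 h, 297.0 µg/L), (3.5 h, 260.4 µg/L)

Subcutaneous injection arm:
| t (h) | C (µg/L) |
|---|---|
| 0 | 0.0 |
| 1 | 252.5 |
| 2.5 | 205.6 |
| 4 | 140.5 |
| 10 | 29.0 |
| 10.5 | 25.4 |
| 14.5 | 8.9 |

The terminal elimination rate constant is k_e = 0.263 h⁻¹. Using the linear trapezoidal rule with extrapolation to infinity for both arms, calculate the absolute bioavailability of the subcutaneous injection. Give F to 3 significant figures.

F = 0.541

Trapezoidal AUC_0→3.5 (IV):
  [0→1.5]: (653.9+440.7)/2 × 1.5 = 820.95
  [1.5→3]: (440.7+297.0)/2 × 1.5 = 553.275
  [3→3.5]: (297.0+260.4)/2 × 0.5 = 139.35
  Sum = 1513.575 µg/L·h
IV tail: 260.4/0.263 = 990.114; AUC_iv,0→∞ = 1513.575 + 990.114 = 2503.689 µg/L·h
Trapezoidal AUC_0→14.5 (subcutaneous injection):
  [0→1]: (0.0+252.5)/2 × 1 = 126.25
  [1→2.5]: (252.5+205.6)/2 × 1.5 = 343.575
  [2.5→4]: (205.6+140.5)/2 × 1.5 = 259.575
  [4→10]: (140.5+29.0)/2 × 6 = 508.5
  [10→10.5]: (29.0+25.4)/2 × 0.5 = 13.6
  [10.5→14.5]: (25.4+8.9)/2 × 4 = 68.6
  Sum = 1320.1 µg/L·h
subcutaneous injection tail: 8.9/0.263 = 33.840; AUC_ev,0→∞ = 1320.1 + 33.840 = 1353.94 µg/L·h
F = (AUC_ev/D_ev)/(AUC_iv/D_iv) = (1353.94/50)/(2503.689/50) = 27.0788/50.07378 = 0.5408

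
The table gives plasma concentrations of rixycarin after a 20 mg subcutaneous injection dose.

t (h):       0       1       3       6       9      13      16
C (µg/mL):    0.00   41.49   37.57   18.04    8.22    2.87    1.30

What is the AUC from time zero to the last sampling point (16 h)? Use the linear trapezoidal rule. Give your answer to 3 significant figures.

AUC = 251 µg/mL·h

Trapezoidal AUC_0→16:
  [0→1]: (0.00+41.49)/2 × 1 = 20.745
  [1→3]: (41.49+37.57)/2 × 2 = 79.06
  [3→6]: (37.57+18.04)/2 × 3 = 83.415
  [6→9]: (18.04+8.22)/2 × 3 = 39.39
  [9→13]: (8.22+2.87)/2 × 4 = 22.18
  [13→16]: (2.87+1.30)/2 × 3 = 6.255
  Sum = 251.045 µg/mL·h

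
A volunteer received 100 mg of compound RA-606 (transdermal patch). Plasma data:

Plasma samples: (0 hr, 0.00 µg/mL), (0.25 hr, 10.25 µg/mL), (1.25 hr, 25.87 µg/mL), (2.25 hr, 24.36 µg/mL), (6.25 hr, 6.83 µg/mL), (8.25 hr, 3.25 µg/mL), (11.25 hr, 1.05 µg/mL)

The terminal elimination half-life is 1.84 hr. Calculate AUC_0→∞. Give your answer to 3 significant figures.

AUC = 126 µg/mL·hr

Trapezoidal AUC_0→11.25:
  [0→0.25]: (0.00+10.25)/2 × 0.25 = 1.28125
  [0.25→1.25]: (10.25+25.87)/2 × 1 = 18.06
  [1.25→2.25]: (25.87+24.36)/2 × 1 = 25.115
  [2.25→6.25]: (24.36+6.83)/2 × 4 = 62.38
  [6.25→8.25]: (6.83+3.25)/2 × 2 = 10.08
  [8.25→11.25]: (3.25+1.05)/2 × 3 = 6.45
  Sum = 123.36625 µg/mL·hr
k_e = ln2 / t½ = 0.693147 / 1.84 = 0.3767 hr^-1
Extrapolated tail: C_last / k_e = 1.05 / 0.3767 = 2.787
AUC_0→∞ = 123.36625 + 2.787 = 126.15325 µg/mL·hr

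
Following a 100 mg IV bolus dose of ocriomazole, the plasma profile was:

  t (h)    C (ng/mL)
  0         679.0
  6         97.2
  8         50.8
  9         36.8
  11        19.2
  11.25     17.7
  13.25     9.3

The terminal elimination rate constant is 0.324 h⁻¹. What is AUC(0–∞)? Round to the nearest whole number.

AUC = 2637 ng/mL·h

Trapezoidal AUC_0→13.25:
  [0→6]: (679.0+97.2)/2 × 6 = 2328.6
  [6→8]: (97.2+50.8)/2 × 2 = 148.0
  [8→9]: (50.8+36.8)/2 × 1 = 43.8
  [9→11]: (36.8+19.2)/2 × 2 = 56.0
  [11→11.25]: (19.2+17.7)/2 × 0.25 = 4.6125
  [11.25→13.25]: (17.7+9.3)/2 × 2 = 27.0
  Sum = 2608.0125 ng/mL·h
Extrapolated tail: C_last / k_e = 9.3 / 0.324 = 28.704
AUC_0→∞ = 2608.0125 + 28.704 = 2636.7165 ng/mL·h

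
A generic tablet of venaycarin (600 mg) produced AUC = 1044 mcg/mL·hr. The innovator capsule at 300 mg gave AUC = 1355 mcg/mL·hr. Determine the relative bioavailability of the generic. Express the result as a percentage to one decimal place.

F_rel = (AUC_test/D_test) / (AUC_ref/D_ref)
      = (1044/600) / (1355/300)
      = 1.74 / 4.51667 = 0.3852 = 38.52%

F_rel = 38.5%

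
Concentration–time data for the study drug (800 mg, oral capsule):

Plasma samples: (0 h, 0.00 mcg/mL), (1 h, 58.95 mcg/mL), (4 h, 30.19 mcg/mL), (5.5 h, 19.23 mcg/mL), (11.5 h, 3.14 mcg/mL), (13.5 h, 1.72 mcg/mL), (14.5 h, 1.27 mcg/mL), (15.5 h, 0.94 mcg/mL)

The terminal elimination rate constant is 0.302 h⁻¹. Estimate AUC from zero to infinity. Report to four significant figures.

Trapezoidal AUC_0→15.5:
  [0→1]: (0.00+58.95)/2 × 1 = 29.475
  [1→4]: (58.95+30.19)/2 × 3 = 133.71
  [4→5.5]: (30.19+19.23)/2 × 1.5 = 37.065
  [5.5→11.5]: (19.23+3.14)/2 × 6 = 67.11
  [11.5→13.5]: (3.14+1.72)/2 × 2 = 4.86
  [13.5→14.5]: (1.72+1.27)/2 × 1 = 1.495
  [14.5→15.5]: (1.27+0.94)/2 × 1 = 1.105
  Sum = 274.82 mcg/mL·h
Extrapolated tail: C_last / k_e = 0.94 / 0.302 = 3.113
AUC_0→∞ = 274.82 + 3.113 = 277.933 mcg/mL·h

AUC = 277.9 mcg/mL·h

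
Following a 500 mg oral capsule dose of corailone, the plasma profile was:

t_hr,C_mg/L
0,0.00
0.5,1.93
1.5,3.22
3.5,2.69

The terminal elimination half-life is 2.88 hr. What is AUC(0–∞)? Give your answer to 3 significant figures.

Trapezoidal AUC_0→3.5:
  [0→0.5]: (0.00+1.93)/2 × 0.5 = 0.4825
  [0.5→1.5]: (1.93+3.22)/2 × 1 = 2.575
  [1.5→3.5]: (3.22+2.69)/2 × 2 = 5.91
  Sum = 8.9675 mg/L·hr
k_e = ln2 / t½ = 0.693147 / 2.88 = 0.2407 hr^-1
Extrapolated tail: C_last / k_e = 2.69 / 0.2407 = 11.176
AUC_0→∞ = 8.9675 + 11.176 = 20.1435 mg/L·hr

AUC = 20.1 mg/L·hr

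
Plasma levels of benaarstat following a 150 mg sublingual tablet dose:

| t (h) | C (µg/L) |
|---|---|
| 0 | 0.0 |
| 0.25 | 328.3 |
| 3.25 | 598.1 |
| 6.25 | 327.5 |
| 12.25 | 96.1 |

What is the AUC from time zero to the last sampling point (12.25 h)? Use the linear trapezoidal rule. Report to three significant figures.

Trapezoidal AUC_0→12.25:
  [0→0.25]: (0.0+328.3)/2 × 0.25 = 41.0375
  [0.25→3.25]: (328.3+598.1)/2 × 3 = 1389.6
  [3.25→6.25]: (598.1+327.5)/2 × 3 = 1388.4
  [6.25→12.25]: (327.5+96.1)/2 × 6 = 1270.8
  Sum = 4089.8375 µg/L·h

AUC = 4090 µg/L·h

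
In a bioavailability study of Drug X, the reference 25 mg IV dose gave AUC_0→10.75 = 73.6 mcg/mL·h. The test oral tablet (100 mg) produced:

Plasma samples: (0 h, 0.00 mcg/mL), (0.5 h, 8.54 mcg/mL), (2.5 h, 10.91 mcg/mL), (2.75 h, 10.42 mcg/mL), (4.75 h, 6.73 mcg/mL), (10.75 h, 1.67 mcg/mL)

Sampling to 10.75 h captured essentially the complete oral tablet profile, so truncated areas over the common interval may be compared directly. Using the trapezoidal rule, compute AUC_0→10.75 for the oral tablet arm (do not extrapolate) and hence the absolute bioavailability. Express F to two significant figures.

F = 0.23

Trapezoidal AUC_0→10.75 (oral tablet):
  [0→0.5]: (0.00+8.54)/2 × 0.5 = 2.135
  [0.5→2.5]: (8.54+10.91)/2 × 2 = 19.45
  [2.5→2.75]: (10.91+10.42)/2 × 0.25 = 2.66625
  [2.75→4.75]: (10.42+6.73)/2 × 2 = 17.15
  [4.75→10.75]: (6.73+1.67)/2 × 6 = 25.2
  Sum = 66.60125 mcg/mL·h
F = (AUC_ev/D_ev)/(AUC_iv/D_iv) = (66.60125/100)/(73.6/25) = 0.6660125/2.944 = 0.2262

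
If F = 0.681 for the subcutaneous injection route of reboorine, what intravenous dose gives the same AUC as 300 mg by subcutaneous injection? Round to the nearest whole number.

D_iv = 204 mg

Systemic exposure from an extravascular dose = F × D_ev, so the equivalent IV dose is F × D_ev.
D_iv = F × D_ev = 0.681 × 300 = 204.3 mg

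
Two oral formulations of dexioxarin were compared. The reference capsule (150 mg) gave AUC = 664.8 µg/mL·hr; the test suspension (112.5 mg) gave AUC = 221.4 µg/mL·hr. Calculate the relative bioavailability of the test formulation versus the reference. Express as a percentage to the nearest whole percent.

F_rel = 44%

F_rel = (AUC_test/D_test) / (AUC_ref/D_ref)
      = (221.4/112.5) / (664.8/150)
      = 1.968 / 4.432 = 0.4440 = 44.40%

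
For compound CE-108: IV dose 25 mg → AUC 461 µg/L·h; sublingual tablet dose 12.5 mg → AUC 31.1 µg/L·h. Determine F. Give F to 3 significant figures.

F = 0.135

F = (AUC_ev / D_ev) / (AUC_iv / D_iv)
  = (31.1/12.5) / (461/25)
  = 2.488 / 18.44 = 0.1349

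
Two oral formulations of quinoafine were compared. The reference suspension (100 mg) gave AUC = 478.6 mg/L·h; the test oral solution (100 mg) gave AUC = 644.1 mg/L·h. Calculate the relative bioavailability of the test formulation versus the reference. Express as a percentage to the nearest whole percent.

F_rel = (AUC_test/D_test) / (AUC_ref/D_ref)
      = (644.1/100) / (478.6/100)
      = 6.441 / 4.786 = 1.3458 = 134.58%

F_rel = 135%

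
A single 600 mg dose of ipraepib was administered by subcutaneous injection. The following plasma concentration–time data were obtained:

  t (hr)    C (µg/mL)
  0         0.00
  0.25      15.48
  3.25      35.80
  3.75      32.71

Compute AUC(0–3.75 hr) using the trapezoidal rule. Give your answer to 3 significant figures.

Trapezoidal AUC_0→3.75:
  [0→0.25]: (0.00+15.48)/2 × 0.25 = 1.935
  [0.25→3.25]: (15.48+35.80)/2 × 3 = 76.92
  [3.25→3.75]: (35.80+32.71)/2 × 0.5 = 17.1275
  Sum = 95.9825 µg/mL·hr

AUC = 96.0 µg/mL·hr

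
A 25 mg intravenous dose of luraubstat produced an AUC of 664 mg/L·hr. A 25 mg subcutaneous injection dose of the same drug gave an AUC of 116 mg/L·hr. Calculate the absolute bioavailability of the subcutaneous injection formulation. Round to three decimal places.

F = (AUC_ev / D_ev) / (AUC_iv / D_iv)
  = (116/25) / (664/25)
  = 4.64 / 26.56 = 0.1747

F = 0.175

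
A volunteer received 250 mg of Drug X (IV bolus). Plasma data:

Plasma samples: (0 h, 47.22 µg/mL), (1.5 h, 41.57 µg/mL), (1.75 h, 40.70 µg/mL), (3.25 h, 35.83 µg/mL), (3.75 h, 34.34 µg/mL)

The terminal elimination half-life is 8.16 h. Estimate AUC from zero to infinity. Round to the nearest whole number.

Trapezoidal AUC_0→3.75:
  [0→1.5]: (47.22+41.57)/2 × 1.5 = 66.5925
  [1.5→1.75]: (41.57+40.70)/2 × 0.25 = 10.28375
  [1.75→3.25]: (40.70+35.83)/2 × 1.5 = 57.3975
  [3.25→3.75]: (35.83+34.34)/2 × 0.5 = 17.5425
  Sum = 151.81625 µg/mL·h
k_e = ln2 / t½ = 0.693147 / 8.16 = 0.0849 h^-1
Extrapolated tail: C_last / k_e = 34.34 / 0.0849 = 404.476
AUC_0→∞ = 151.81625 + 404.476 = 556.29225 µg/mL·h

AUC = 556 µg/mL·h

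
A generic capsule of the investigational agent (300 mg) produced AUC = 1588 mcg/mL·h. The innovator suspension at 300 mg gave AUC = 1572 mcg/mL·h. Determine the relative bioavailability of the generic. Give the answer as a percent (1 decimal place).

F_rel = (AUC_test/D_test) / (AUC_ref/D_ref)
      = (1588/300) / (1572/300)
      = 5.29333 / 5.24 = 1.0102 = 101.02%

F_rel = 101.0%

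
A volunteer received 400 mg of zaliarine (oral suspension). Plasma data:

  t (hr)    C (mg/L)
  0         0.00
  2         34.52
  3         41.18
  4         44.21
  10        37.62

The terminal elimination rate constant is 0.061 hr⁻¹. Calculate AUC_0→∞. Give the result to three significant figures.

AUC = 977 mg/L·hr

Trapezoidal AUC_0→10:
  [0→2]: (0.00+34.52)/2 × 2 = 34.52
  [2→3]: (34.52+41.18)/2 × 1 = 37.85
  [3→4]: (41.18+44.21)/2 × 1 = 42.695
  [4→10]: (44.21+37.62)/2 × 6 = 245.49
  Sum = 360.555 mg/L·hr
Extrapolated tail: C_last / k_e = 37.62 / 0.061 = 616.721
AUC_0→∞ = 360.555 + 616.721 = 977.276 mg/L·hr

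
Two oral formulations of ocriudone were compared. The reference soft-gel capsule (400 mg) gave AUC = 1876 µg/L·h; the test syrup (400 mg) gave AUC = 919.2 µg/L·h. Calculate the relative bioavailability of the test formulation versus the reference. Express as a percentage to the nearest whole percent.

F_rel = 49%

F_rel = (AUC_test/D_test) / (AUC_ref/D_ref)
      = (919.2/400) / (1876/400)
      = 2.298 / 4.69 = 0.4900 = 49.00%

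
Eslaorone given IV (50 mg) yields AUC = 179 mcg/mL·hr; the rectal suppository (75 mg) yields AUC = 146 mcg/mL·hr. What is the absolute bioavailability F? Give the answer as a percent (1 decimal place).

F = 54.4%

F = (AUC_ev / D_ev) / (AUC_iv / D_iv)
  = (146/75) / (179/50)
  = 1.94667 / 3.58 = 0.5438
  = 54.38%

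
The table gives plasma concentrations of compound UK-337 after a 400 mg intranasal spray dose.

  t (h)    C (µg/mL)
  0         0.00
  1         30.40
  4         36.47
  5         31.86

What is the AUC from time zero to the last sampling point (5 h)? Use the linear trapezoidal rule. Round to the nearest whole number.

AUC = 150 µg/mL·h

Trapezoidal AUC_0→5:
  [0→1]: (0.00+30.40)/2 × 1 = 15.2
  [1→4]: (30.40+36.47)/2 × 3 = 100.305
  [4→5]: (36.47+31.86)/2 × 1 = 34.165
  Sum = 149.67 µg/mL·h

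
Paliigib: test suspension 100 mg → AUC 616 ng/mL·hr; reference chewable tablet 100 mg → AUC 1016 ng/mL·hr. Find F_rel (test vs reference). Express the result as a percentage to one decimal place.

F_rel = (AUC_test/D_test) / (AUC_ref/D_ref)
      = (616/100) / (1016/100)
      = 6.16 / 10.16 = 0.6063 = 60.63%

F_rel = 60.6%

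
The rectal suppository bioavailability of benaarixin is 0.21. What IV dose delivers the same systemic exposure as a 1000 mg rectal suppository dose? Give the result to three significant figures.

Systemic exposure from an extravascular dose = F × D_ev, so the equivalent IV dose is F × D_ev.
D_iv = F × D_ev = 0.21 × 1000 = 210 mg

D_iv = 210 mg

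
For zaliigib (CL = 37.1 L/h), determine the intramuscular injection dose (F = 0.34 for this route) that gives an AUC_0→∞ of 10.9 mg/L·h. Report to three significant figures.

Dose = 1190 mg

Dose = CL × AUC_0→∞ / F
     = 37.1 × 10.9 / 0.34 = 1189.38 mg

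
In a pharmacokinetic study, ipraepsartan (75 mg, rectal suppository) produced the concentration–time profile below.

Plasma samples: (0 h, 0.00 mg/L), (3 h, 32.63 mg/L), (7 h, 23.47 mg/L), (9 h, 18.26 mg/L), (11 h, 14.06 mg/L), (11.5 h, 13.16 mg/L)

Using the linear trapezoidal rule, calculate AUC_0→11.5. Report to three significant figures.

Trapezoidal AUC_0→11.5:
  [0→3]: (0.00+32.63)/2 × 3 = 48.945
  [3→7]: (32.63+23.47)/2 × 4 = 112.2
  [7→9]: (23.47+18.26)/2 × 2 = 41.73
  [9→11]: (18.26+14.06)/2 × 2 = 32.32
  [11→11.5]: (14.06+13.16)/2 × 0.5 = 6.805
  Sum = 242.0 mg/L·h

AUC = 242 mg/L·h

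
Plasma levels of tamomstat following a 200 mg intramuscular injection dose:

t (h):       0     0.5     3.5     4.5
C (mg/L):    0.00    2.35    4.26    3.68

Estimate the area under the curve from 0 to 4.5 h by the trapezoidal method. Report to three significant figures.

AUC = 14.5 mg/L·h

Trapezoidal AUC_0→4.5:
  [0→0.5]: (0.00+2.35)/2 × 0.5 = 0.5875
  [0.5→3.5]: (2.35+4.26)/2 × 3 = 9.915
  [3.5→4.5]: (4.26+3.68)/2 × 1 = 3.97
  Sum = 14.4725 mg/L·h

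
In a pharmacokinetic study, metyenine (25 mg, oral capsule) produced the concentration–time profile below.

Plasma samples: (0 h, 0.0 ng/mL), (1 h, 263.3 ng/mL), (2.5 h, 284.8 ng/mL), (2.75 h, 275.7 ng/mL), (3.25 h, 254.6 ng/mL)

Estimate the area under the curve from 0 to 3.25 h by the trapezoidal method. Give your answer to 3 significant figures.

AUC = 745 ng/mL·h

Trapezoidal AUC_0→3.25:
  [0→1]: (0.0+263.3)/2 × 1 = 131.65
  [1→2.5]: (263.3+284.8)/2 × 1.5 = 411.075
  [2.5→2.75]: (284.8+275.7)/2 × 0.25 = 70.0625
  [2.75→3.25]: (275.7+254.6)/2 × 0.5 = 132.575
  Sum = 745.3625 ng/mL·h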